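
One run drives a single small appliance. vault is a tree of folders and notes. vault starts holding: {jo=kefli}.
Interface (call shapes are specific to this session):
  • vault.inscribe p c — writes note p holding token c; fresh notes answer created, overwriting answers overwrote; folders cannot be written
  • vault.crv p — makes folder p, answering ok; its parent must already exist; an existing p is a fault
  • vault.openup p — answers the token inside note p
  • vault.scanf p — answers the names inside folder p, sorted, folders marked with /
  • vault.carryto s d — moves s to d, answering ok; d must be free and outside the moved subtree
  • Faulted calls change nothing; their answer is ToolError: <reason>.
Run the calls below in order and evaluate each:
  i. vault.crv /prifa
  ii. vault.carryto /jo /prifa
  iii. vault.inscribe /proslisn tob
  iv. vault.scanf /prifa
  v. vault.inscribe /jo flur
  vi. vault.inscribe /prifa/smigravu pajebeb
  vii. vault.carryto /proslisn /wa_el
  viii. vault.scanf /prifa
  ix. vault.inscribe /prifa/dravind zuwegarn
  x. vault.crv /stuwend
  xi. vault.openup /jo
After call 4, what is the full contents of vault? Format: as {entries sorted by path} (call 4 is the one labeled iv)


Now I run vault.crv passing p='/prifa', — result: ok.
I call vault.carryto passing s='/jo', d='/prifa', and observe ToolError: exists.
Calling vault.inscribe passing p='/proslisn', c='tob', and get created.
Next I call vault.scanf passing p='/prifa', → [].
Calling vault.inscribe passing p='/jo', c='flur', → overwrote.
Calling vault.inscribe passing p='/prifa/smigravu', c='pajebeb', giving created.
I run vault.carryto passing s='/proslisn', d='/wa_el', giving ok.
Now I run vault.scanf passing p='/prifa', → [smigravu].
Invoking vault.inscribe passing p='/prifa/dravind', c='zuwegarn', → created.
Using vault.crv passing p='/stuwend': ok.
Now I run vault.openup passing p='/jo', yielding flur.

Answer: {jo=kefli, prifa/, proslisn=tob}


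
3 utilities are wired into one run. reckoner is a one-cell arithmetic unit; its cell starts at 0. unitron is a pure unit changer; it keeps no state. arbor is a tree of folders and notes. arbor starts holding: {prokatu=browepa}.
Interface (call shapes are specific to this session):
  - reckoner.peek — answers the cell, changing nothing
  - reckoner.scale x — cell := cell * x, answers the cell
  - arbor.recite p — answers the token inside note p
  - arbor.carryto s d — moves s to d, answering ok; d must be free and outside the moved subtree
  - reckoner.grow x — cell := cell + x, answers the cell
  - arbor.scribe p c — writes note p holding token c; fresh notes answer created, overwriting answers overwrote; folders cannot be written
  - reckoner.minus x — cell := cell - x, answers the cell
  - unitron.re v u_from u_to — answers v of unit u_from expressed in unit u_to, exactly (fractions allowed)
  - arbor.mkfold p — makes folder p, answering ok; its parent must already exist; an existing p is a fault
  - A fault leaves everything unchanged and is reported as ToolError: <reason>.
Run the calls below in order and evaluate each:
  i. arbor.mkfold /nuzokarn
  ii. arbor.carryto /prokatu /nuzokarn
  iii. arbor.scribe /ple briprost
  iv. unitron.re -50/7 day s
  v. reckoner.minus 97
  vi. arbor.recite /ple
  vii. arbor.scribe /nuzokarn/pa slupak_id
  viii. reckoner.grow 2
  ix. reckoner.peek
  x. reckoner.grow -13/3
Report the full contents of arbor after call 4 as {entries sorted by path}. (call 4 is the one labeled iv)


-- arbor.mkfold(p=/nuzokarn) => ok
-- arbor.carryto(s=/prokatu, d=/nuzokarn) => ToolError: exists
-- arbor.scribe(p=/ple, c=briprost) => created
-- unitron.re(v=-50/7, u_from=day, u_to=s) => -4320000/7
-- reckoner.minus(x=97) => -97
-- arbor.recite(p=/ple) => briprost
-- arbor.scribe(p=/nuzokarn/pa, c=slupak_id) => created
-- reckoner.grow(x=2) => -95
-- reckoner.peek() => -95
-- reckoner.grow(x=-13/3) => -298/3

Answer: {nuzokarn/, ple=briprost, prokatu=browepa}


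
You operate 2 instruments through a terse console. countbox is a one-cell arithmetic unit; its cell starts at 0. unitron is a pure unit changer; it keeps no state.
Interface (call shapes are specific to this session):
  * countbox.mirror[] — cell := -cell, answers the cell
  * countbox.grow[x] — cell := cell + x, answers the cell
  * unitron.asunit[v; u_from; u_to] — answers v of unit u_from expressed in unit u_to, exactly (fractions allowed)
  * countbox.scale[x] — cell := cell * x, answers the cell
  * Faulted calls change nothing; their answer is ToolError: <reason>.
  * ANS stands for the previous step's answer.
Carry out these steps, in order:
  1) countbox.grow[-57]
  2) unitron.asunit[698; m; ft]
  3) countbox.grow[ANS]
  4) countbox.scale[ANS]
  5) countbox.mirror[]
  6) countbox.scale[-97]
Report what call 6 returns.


Answer: 70211676169633/145161

Derivation:
·→ countbox.grow(x='-57')
·← -57
·→ unitron.asunit(v='698', u_from='m', u_to='ft')
·← 872500/381
·→ countbox.grow(x='ANS')
·← 850783/381
·→ countbox.scale(x='ANS')
·← 723831713089/145161
·→ countbox.mirror()
·← -723831713089/145161
·→ countbox.scale(x='-97')
·← 70211676169633/145161


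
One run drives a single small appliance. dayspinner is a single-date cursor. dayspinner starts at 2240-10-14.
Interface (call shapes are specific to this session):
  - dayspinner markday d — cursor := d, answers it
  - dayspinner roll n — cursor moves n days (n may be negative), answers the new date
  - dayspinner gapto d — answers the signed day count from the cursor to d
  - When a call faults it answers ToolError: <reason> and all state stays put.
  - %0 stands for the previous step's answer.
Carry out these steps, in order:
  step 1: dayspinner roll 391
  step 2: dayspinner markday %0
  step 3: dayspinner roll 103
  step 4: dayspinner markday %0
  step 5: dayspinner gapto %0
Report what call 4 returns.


I run dayspinner roll passing 391, yielding 2241-11-09.
Next I call dayspinner markday passing %0, yielding 2241-11-09.
I run dayspinner roll passing 103, and see 2242-02-20.
I try dayspinner markday passing %0, giving 2242-02-20.
Next I call dayspinner gapto passing %0, yielding 0.

Answer: 2242-02-20


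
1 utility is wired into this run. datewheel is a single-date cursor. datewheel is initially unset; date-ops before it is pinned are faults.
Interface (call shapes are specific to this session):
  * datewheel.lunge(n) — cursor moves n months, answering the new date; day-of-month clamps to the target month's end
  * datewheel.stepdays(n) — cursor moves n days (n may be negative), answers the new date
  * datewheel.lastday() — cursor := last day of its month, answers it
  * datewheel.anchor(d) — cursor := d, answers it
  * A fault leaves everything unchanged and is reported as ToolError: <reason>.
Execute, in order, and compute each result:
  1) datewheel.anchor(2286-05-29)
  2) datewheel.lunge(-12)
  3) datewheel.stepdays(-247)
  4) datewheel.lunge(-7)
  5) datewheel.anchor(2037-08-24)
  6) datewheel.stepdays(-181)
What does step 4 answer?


$ datewheel.anchor d→2286-05-29
:: 2286-05-29
$ datewheel.lunge n→-12
:: 2285-05-29
$ datewheel.stepdays n→-247
:: 2284-09-24
$ datewheel.lunge n→-7
:: 2284-02-24
$ datewheel.anchor d→2037-08-24
:: 2037-08-24
$ datewheel.stepdays n→-181
:: 2037-02-24

Answer: 2284-02-24


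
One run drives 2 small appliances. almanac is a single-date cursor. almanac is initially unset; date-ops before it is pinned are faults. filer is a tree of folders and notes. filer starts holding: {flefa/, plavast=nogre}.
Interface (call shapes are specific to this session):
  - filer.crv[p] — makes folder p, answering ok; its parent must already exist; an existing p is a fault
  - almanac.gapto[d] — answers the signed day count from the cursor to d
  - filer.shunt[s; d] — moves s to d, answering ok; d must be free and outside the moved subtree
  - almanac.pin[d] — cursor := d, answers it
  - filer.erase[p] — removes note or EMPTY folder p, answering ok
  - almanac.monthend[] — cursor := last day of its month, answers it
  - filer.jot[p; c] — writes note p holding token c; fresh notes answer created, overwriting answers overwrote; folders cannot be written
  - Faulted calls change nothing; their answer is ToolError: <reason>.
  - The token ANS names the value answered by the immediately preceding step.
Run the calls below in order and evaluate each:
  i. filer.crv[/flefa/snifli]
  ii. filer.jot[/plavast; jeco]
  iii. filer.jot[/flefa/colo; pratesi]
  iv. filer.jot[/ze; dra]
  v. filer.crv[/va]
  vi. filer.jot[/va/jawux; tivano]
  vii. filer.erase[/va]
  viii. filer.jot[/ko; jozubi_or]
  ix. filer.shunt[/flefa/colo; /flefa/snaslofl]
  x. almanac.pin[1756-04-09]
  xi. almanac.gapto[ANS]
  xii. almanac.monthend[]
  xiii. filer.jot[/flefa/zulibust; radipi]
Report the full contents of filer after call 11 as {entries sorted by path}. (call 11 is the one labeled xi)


~$ crv p: /flefa/snifli
= ok
~$ jot p: /plavast c: jeco
= overwrote
~$ jot p: /flefa/colo c: pratesi
= created
~$ jot p: /ze c: dra
= created
~$ crv p: /va
= ok
~$ jot p: /va/jawux c: tivano
= created
~$ erase p: /va
= ToolError: not empty
~$ jot p: /ko c: jozubi_or
= created
~$ shunt s: /flefa/colo d: /flefa/snaslofl
= ok
~$ pin d: 1756-04-09
= 1756-04-09
~$ gapto d: ANS
= 0
~$ monthend
= 1756-04-30
~$ jot p: /flefa/zulibust c: radipi
= created

Answer: {flefa/, flefa/snaslofl=pratesi, flefa/snifli/, ko=jozubi_or, plavast=jeco, va/, va/jawux=tivano, ze=dra}


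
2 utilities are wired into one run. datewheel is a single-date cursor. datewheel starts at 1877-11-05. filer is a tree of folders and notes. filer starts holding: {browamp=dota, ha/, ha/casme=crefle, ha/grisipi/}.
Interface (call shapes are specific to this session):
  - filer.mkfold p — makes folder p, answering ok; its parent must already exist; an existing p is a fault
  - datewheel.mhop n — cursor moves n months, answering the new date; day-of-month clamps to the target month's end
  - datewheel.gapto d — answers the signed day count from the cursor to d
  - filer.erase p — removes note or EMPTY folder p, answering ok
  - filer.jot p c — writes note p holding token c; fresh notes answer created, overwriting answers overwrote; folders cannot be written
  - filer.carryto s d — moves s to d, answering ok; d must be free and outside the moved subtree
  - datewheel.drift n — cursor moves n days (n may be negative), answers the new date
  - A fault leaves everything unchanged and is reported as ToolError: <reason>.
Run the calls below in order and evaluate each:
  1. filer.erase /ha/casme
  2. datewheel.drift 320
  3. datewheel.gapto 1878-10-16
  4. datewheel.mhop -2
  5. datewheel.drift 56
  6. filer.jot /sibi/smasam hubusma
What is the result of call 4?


Answer: 1878-07-21

Derivation:
[in] filer.erase p='/ha/casme'
[out] ok
[in] datewheel.drift n='320'
[out] 1878-09-21
[in] datewheel.gapto d='1878-10-16'
[out] 25
[in] datewheel.mhop n='-2'
[out] 1878-07-21
[in] datewheel.drift n='56'
[out] 1878-09-15
[in] filer.jot p='/sibi/smasam' c='hubusma'
[out] ToolError: no parent


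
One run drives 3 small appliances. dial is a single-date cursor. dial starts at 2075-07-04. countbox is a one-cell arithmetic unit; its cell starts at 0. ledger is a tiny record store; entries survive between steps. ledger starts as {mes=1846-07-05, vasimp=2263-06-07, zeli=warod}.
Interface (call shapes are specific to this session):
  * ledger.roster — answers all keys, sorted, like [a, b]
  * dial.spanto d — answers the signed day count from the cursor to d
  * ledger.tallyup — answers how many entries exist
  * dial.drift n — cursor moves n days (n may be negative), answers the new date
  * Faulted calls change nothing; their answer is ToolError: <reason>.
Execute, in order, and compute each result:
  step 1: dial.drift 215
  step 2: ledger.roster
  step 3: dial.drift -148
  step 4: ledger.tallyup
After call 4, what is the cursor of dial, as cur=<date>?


I try drift on n=215, giving 2076-02-04.
Calling roster(), — result: [mes, vasimp, zeli].
I use drift on n=-148, which returns 2075-09-09.
Next I call tallyup(), and observe 3.

Answer: cur=2075-09-09


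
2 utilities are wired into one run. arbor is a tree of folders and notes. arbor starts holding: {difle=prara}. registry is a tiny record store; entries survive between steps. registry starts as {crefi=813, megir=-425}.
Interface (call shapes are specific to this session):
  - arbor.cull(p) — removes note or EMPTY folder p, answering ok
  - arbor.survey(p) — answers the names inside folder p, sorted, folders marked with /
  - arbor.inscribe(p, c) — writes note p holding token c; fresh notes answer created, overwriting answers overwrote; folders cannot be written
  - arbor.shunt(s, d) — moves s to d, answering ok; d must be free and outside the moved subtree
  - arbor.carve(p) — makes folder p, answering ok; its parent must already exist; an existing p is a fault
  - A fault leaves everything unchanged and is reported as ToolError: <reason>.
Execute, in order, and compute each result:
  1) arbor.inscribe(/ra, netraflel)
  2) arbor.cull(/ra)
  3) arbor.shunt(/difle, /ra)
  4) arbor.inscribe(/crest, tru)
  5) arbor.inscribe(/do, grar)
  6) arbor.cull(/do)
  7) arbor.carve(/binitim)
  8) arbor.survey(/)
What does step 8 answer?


Answer: [binitim/, crest, ra]

Derivation:
Step: arbor.inscribe[p=/ra; c=netraflel]
Result: created
Step: arbor.cull[p=/ra]
Result: ok
Step: arbor.shunt[s=/difle; d=/ra]
Result: ok
Step: arbor.inscribe[p=/crest; c=tru]
Result: created
Step: arbor.inscribe[p=/do; c=grar]
Result: created
Step: arbor.cull[p=/do]
Result: ok
Step: arbor.carve[p=/binitim]
Result: ok
Step: arbor.survey[p=/]
Result: [binitim/, crest, ra]


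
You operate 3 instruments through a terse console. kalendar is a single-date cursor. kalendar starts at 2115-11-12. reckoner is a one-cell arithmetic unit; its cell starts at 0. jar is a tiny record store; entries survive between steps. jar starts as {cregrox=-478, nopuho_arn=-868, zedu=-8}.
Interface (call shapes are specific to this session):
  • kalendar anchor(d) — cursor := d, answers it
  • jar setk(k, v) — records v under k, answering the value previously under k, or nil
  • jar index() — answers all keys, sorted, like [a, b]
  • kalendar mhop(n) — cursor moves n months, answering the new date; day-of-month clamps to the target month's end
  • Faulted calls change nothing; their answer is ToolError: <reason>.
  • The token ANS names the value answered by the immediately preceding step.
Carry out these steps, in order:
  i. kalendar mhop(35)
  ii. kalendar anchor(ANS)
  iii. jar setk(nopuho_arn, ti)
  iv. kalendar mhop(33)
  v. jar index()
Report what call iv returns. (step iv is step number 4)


Answer: 2121-07-12

Derivation:
Do: kalendar mhop[n='35']
See: 2118-10-12
Do: kalendar anchor[d='ANS']
See: 2118-10-12
Do: jar setk[k='nopuho_arn'; v='ti']
See: -868
Do: kalendar mhop[n='33']
See: 2121-07-12
Do: jar index[]
See: [cregrox, nopuho_arn, zedu]


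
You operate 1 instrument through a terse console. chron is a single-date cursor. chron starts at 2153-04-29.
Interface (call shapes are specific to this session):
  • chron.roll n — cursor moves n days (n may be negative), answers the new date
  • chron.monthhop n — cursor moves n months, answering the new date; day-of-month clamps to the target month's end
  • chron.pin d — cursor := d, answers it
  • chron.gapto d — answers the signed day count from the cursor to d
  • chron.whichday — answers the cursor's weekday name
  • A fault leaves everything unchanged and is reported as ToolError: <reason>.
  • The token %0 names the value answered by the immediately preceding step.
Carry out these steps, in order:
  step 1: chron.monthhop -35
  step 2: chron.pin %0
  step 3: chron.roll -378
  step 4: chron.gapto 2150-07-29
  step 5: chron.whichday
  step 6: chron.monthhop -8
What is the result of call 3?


I use monthhop passing -35, and observe 2150-05-29.
Now I run pin passing %0, giving 2150-05-29.
Using roll passing -378, giving 2149-05-16.
Calling gapto passing 2150-07-29, which returns 439.
I run whichday(), and observe Friday.
I try monthhop passing -8: 2148-09-16.

Answer: 2149-05-16


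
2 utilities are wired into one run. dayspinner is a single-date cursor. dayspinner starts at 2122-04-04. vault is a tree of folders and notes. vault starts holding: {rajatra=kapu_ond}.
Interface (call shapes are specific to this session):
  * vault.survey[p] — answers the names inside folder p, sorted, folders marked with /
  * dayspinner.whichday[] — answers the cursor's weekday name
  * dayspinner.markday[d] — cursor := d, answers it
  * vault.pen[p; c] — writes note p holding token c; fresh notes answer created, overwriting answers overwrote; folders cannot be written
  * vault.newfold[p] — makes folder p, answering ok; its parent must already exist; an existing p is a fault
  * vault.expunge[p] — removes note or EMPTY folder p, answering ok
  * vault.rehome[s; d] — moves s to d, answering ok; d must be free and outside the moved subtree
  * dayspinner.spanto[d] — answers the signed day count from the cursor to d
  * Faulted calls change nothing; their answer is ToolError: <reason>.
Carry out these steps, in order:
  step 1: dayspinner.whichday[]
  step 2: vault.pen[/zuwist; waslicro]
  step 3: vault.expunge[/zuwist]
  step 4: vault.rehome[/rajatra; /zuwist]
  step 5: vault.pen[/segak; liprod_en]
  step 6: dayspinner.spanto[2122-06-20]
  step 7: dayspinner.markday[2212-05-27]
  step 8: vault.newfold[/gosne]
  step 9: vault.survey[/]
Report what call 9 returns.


$ dayspinner.whichday
:: Saturday
$ vault.pen /zuwist waslicro
:: created
$ vault.expunge /zuwist
:: ok
$ vault.rehome /rajatra /zuwist
:: ok
$ vault.pen /segak liprod_en
:: created
$ dayspinner.spanto 2122-06-20
:: 77
$ dayspinner.markday 2212-05-27
:: 2212-05-27
$ vault.newfold /gosne
:: ok
$ vault.survey /
:: [gosne/, segak, zuwist]

Answer: [gosne/, segak, zuwist]


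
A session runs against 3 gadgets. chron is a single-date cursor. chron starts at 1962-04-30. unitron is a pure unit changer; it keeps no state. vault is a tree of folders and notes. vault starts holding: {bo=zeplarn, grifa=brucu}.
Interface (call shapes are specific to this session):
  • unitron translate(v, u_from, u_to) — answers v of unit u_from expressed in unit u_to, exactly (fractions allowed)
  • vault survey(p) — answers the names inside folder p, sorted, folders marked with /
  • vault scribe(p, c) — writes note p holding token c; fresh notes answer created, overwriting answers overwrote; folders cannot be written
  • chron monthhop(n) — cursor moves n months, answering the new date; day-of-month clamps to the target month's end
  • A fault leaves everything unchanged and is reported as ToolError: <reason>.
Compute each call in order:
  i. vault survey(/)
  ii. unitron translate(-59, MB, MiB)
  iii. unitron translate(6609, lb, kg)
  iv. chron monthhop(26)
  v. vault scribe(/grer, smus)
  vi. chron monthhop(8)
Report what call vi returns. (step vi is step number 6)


>> vault survey(p→/)
<< [bo, grifa]
>> unitron translate(v→-59, u_from→MB, u_to→MiB)
<< -921875/16384
>> unitron translate(v→6609, u_from→lb, u_to→kg)
<< 299779197333/100000000
>> chron monthhop(n→26)
<< 1964-06-30
>> vault scribe(p→/grer, c→smus)
<< created
>> chron monthhop(n→8)
<< 1965-02-28

Answer: 1965-02-28


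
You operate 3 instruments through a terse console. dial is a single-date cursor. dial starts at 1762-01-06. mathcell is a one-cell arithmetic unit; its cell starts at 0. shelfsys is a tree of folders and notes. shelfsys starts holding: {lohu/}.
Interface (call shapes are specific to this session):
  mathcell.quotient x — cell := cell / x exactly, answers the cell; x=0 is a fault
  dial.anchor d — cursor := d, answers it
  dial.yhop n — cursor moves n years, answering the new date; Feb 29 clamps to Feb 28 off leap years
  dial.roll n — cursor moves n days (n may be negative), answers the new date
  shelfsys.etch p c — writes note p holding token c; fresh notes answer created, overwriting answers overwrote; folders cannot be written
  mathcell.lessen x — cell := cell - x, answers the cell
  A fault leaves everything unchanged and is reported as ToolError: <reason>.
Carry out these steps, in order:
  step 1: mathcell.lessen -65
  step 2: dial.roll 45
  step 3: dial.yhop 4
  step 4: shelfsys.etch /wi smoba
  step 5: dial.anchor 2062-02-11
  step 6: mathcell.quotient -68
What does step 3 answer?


Answer: 1766-02-20

Derivation:
Act: lessen[-65]
Obs: 65
Act: roll[45]
Obs: 1762-02-20
Act: yhop[4]
Obs: 1766-02-20
Act: etch[/wi; smoba]
Obs: created
Act: anchor[2062-02-11]
Obs: 2062-02-11
Act: quotient[-68]
Obs: -65/68


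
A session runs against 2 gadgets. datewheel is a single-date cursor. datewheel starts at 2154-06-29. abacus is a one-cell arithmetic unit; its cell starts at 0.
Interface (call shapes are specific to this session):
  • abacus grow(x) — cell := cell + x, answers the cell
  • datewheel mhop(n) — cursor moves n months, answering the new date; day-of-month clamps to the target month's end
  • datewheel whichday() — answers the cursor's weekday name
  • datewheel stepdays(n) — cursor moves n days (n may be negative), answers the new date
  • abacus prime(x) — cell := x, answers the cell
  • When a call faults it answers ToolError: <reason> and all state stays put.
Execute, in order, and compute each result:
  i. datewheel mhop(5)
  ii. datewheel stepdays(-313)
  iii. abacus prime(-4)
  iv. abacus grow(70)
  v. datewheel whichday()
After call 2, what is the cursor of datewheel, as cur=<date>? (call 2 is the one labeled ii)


==> datewheel mhop(5)
<== 2154-11-29
==> datewheel stepdays(-313)
<== 2154-01-20
==> abacus prime(-4)
<== -4
==> abacus grow(70)
<== 66
==> datewheel whichday()
<== Sunday

Answer: cur=2154-01-20


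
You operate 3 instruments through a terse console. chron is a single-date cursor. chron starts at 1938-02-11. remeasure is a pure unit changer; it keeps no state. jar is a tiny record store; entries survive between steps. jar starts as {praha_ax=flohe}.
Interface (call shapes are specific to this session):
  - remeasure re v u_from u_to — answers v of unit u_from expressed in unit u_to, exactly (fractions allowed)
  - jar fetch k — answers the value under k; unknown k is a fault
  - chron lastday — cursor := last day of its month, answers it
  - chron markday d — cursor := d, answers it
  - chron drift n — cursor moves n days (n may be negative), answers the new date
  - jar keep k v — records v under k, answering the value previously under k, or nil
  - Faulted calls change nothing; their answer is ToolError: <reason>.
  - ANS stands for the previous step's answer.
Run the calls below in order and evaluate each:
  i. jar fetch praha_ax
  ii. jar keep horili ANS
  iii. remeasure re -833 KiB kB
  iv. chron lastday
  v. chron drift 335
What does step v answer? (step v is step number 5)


Answer: 1939-01-29

Derivation:
Then jar fetch using k→praha_ax, → flohe.
Calling jar keep using k→horili, v→ANS: nil.
Now I run remeasure re using v→-833, u_from→KiB, u_to→kB, — result: -106624/125.
Calling chron lastday, — result: 1938-02-28.
Calling chron drift using n→335, → 1939-01-29.


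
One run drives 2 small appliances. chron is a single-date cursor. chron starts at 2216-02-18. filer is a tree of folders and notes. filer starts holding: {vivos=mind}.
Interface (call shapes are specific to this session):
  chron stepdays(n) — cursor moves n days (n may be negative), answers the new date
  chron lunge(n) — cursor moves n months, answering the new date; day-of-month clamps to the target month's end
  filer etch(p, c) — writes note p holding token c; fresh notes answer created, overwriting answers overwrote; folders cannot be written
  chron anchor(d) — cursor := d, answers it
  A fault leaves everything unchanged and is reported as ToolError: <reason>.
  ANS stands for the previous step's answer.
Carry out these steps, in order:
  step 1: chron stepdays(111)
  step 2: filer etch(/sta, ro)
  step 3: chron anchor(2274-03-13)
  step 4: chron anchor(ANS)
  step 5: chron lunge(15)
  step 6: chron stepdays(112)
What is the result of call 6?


Answer: 2275-10-03

Derivation:
Act: chron stepdays[n='111']
Obs: 2216-06-08
Act: filer etch[p='/sta'; c='ro']
Obs: created
Act: chron anchor[d='2274-03-13']
Obs: 2274-03-13
Act: chron anchor[d='ANS']
Obs: 2274-03-13
Act: chron lunge[n='15']
Obs: 2275-06-13
Act: chron stepdays[n='112']
Obs: 2275-10-03


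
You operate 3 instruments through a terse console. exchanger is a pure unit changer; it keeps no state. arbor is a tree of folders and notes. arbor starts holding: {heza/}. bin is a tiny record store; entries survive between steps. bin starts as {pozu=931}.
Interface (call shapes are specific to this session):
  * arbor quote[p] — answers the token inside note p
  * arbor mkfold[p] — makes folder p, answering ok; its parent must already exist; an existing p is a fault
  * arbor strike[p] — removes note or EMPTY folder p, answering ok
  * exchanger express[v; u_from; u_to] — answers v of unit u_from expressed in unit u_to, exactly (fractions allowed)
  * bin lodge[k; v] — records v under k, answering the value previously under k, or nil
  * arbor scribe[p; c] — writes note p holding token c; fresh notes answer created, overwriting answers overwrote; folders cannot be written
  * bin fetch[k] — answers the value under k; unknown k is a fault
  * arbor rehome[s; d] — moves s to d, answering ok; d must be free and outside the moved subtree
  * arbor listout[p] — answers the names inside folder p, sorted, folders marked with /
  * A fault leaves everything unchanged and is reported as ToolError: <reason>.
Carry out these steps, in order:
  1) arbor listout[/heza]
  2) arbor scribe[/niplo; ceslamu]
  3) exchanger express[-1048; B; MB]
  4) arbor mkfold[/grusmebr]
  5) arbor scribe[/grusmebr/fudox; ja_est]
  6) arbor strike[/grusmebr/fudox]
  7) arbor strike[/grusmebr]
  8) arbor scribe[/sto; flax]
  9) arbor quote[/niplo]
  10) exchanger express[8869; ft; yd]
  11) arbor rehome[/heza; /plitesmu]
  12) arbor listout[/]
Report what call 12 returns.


Answer: [niplo, plitesmu/, sto]

Derivation:
Using arbor listout with /heza, and get [].
Then arbor scribe with /niplo, ceslamu, giving created.
I try exchanger express with -1048, B, MB, → -131/125000.
Using arbor mkfold with /grusmebr, and get ok.
I call arbor scribe with /grusmebr/fudox, ja_est, — result: created.
I call arbor strike with /grusmebr/fudox, — result: ok.
Calling arbor strike with /grusmebr, giving ok.
I call arbor scribe with /sto, flax, and get created.
Invoking arbor quote with /niplo, → ceslamu.
Then exchanger express with 8869, ft, yd, → 8869/3.
Then arbor rehome with /heza, /plitesmu, → ok.
Invoking arbor listout with /, and see [niplo, plitesmu/, sto].


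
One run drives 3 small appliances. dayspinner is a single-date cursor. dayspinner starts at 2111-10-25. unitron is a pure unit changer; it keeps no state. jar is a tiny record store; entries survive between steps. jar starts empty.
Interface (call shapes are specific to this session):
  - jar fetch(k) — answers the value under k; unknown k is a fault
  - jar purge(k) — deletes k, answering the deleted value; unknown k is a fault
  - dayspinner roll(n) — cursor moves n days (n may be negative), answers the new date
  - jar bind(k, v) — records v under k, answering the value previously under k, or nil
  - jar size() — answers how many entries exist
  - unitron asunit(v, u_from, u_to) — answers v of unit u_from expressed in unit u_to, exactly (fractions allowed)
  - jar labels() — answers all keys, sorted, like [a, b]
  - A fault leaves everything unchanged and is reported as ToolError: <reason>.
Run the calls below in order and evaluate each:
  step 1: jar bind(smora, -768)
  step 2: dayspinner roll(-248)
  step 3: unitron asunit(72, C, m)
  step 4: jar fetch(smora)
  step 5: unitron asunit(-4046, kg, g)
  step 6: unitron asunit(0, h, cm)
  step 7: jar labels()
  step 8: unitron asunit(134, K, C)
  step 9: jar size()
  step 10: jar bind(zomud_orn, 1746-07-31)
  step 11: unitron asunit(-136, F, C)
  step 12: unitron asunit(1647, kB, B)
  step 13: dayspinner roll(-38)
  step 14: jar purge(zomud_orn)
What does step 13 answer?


Answer: 2111-01-12

Derivation:
==> jar bind(k: smora, v: -768)
<== nil
==> dayspinner roll(n: -248)
<== 2111-02-19
==> unitron asunit(v: 72, u_from: C, u_to: m)
<== ToolError: incompatible units
==> jar fetch(k: smora)
<== -768
==> unitron asunit(v: -4046, u_from: kg, u_to: g)
<== -4046000
==> unitron asunit(v: 0, u_from: h, u_to: cm)
<== ToolError: incompatible units
==> jar labels()
<== [smora]
==> unitron asunit(v: 134, u_from: K, u_to: C)
<== -2783/20
==> jar size()
<== 1
==> jar bind(k: zomud_orn, v: 1746-07-31)
<== nil
==> unitron asunit(v: -136, u_from: F, u_to: C)
<== -280/3
==> unitron asunit(v: 1647, u_from: kB, u_to: B)
<== 1647000
==> dayspinner roll(n: -38)
<== 2111-01-12
==> jar purge(k: zomud_orn)
<== 1746-07-31


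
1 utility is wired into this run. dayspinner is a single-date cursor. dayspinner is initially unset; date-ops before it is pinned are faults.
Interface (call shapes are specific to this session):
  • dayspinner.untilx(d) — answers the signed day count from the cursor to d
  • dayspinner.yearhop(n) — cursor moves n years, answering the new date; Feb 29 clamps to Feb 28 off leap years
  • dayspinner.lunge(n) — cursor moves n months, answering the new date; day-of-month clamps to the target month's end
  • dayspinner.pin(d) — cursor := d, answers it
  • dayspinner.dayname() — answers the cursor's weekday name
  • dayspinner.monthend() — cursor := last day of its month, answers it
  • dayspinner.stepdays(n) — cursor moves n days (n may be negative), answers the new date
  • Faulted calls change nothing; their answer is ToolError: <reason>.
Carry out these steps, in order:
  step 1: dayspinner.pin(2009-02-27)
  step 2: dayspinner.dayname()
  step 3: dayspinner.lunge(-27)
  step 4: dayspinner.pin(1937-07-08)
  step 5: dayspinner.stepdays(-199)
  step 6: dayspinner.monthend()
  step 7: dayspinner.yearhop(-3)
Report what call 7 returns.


# dayspinner.pin(d→2009-02-27) : 2009-02-27
# dayspinner.dayname() : Friday
# dayspinner.lunge(n→-27) : 2006-11-27
# dayspinner.pin(d→1937-07-08) : 1937-07-08
# dayspinner.stepdays(n→-199) : 1936-12-21
# dayspinner.monthend() : 1936-12-31
# dayspinner.yearhop(n→-3) : 1933-12-31

Answer: 1933-12-31


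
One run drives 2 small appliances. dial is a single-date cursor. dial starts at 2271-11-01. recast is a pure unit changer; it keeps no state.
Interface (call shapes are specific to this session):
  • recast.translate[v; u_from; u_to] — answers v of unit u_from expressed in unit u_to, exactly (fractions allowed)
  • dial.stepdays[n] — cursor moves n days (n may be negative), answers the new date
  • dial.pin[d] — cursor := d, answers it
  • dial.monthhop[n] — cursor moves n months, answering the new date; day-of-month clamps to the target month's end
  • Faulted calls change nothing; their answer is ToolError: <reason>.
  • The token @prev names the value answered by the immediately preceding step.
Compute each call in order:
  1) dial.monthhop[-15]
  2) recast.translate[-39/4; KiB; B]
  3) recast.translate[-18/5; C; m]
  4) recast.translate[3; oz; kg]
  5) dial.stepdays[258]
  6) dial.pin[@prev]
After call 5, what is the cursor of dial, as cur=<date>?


$ dial.monthhop -15
[out] 2270-08-01
$ recast.translate -39/4 KiB B
[out] -9984
$ recast.translate -18/5 C m
[out] ToolError: incompatible units
$ recast.translate 3 oz kg
[out] 136077711/1600000000
$ dial.stepdays 258
[out] 2271-04-16
$ dial.pin @prev
[out] 2271-04-16

Answer: cur=2271-04-16


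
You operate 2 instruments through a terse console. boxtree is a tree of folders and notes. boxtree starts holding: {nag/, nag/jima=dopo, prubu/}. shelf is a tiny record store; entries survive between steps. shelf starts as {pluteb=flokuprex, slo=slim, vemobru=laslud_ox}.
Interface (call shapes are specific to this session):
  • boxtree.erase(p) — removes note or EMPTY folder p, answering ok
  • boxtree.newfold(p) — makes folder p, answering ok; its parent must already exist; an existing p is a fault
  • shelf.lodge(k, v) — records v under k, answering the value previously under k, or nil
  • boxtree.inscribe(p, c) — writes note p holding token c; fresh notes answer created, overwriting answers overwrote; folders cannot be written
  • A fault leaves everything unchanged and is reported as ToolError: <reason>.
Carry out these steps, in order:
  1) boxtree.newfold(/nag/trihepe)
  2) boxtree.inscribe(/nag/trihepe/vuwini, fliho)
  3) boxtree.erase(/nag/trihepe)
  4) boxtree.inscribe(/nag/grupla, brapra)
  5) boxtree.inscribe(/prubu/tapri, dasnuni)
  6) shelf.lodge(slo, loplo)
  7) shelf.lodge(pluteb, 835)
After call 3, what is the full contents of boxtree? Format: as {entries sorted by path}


Answer: {nag/, nag/jima=dopo, nag/trihepe/, nag/trihepe/vuwini=fliho, prubu/}

Derivation:
·→ boxtree.newfold(p→/nag/trihepe)
·← ok
·→ boxtree.inscribe(p→/nag/trihepe/vuwini, c→fliho)
·← created
·→ boxtree.erase(p→/nag/trihepe)
·← ToolError: not empty
·→ boxtree.inscribe(p→/nag/grupla, c→brapra)
·← created
·→ boxtree.inscribe(p→/prubu/tapri, c→dasnuni)
·← created
·→ shelf.lodge(k→slo, v→loplo)
·← slim
·→ shelf.lodge(k→pluteb, v→835)
·← flokuprex


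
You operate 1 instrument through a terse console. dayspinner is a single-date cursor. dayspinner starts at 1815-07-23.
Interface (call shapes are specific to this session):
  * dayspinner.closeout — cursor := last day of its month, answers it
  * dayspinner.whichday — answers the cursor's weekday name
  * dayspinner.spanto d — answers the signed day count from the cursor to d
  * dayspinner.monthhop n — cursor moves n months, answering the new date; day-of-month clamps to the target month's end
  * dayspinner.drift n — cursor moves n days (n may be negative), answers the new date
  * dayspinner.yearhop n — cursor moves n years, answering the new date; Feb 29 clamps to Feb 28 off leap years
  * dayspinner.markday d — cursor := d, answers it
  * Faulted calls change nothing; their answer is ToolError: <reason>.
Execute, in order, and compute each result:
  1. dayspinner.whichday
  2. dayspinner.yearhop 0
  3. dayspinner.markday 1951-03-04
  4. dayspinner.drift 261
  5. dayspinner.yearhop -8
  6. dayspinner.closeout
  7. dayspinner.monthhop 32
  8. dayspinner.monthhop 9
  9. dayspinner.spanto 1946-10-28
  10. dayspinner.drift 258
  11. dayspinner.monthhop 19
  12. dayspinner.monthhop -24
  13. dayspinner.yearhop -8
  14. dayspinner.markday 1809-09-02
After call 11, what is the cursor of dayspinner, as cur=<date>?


Answer: cur=1949-08-13

Derivation:
-> dayspinner.whichday()
<- Sunday
-> dayspinner.yearhop(n=0)
<- 1815-07-23
-> dayspinner.markday(d=1951-03-04)
<- 1951-03-04
-> dayspinner.drift(n=261)
<- 1951-11-20
-> dayspinner.yearhop(n=-8)
<- 1943-11-20
-> dayspinner.closeout()
<- 1943-11-30
-> dayspinner.monthhop(n=32)
<- 1946-07-30
-> dayspinner.monthhop(n=9)
<- 1947-04-30
-> dayspinner.spanto(d=1946-10-28)
<- -184
-> dayspinner.drift(n=258)
<- 1948-01-13
-> dayspinner.monthhop(n=19)
<- 1949-08-13
-> dayspinner.monthhop(n=-24)
<- 1947-08-13
-> dayspinner.yearhop(n=-8)
<- 1939-08-13
-> dayspinner.markday(d=1809-09-02)
<- 1809-09-02


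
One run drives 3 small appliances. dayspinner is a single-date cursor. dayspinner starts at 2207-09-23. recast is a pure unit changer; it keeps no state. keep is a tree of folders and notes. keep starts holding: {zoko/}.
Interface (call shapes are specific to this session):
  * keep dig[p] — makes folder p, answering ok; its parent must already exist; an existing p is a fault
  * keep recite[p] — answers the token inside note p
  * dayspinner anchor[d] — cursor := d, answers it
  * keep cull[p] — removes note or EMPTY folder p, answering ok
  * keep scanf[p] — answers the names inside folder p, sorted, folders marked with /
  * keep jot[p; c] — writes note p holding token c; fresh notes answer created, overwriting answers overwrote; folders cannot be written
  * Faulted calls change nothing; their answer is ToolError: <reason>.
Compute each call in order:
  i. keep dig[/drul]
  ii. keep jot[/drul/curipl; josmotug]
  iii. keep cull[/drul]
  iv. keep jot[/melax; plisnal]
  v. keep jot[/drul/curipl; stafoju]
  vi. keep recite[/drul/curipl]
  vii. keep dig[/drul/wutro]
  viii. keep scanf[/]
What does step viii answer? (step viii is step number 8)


! keep dig(p='/drul') ~> ok
! keep jot(p='/drul/curipl', c='josmotug') ~> created
! keep cull(p='/drul') ~> ToolError: not empty
! keep jot(p='/melax', c='plisnal') ~> created
! keep jot(p='/drul/curipl', c='stafoju') ~> overwrote
! keep recite(p='/drul/curipl') ~> stafoju
! keep dig(p='/drul/wutro') ~> ok
! keep scanf(p='/') ~> [drul/, melax, zoko/]

Answer: [drul/, melax, zoko/]


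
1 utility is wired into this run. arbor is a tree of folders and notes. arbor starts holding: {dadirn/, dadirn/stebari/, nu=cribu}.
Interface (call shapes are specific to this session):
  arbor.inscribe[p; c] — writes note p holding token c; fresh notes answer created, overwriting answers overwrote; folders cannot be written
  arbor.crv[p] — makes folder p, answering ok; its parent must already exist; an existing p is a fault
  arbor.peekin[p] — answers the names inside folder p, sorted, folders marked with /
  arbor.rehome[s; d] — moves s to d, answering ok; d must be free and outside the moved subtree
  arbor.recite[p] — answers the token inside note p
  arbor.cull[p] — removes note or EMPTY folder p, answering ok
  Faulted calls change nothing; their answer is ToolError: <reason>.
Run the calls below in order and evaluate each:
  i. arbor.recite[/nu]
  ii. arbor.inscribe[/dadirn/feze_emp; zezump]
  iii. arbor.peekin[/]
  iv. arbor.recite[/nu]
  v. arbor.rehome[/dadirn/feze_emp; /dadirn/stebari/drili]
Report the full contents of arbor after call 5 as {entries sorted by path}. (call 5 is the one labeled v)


Step: recite[p='/nu']
Result: cribu
Step: inscribe[p='/dadirn/feze_emp'; c='zezump']
Result: created
Step: peekin[p='/']
Result: [dadirn/, nu]
Step: recite[p='/nu']
Result: cribu
Step: rehome[s='/dadirn/feze_emp'; d='/dadirn/stebari/drili']
Result: ok

Answer: {dadirn/, dadirn/stebari/, dadirn/stebari/drili=zezump, nu=cribu}


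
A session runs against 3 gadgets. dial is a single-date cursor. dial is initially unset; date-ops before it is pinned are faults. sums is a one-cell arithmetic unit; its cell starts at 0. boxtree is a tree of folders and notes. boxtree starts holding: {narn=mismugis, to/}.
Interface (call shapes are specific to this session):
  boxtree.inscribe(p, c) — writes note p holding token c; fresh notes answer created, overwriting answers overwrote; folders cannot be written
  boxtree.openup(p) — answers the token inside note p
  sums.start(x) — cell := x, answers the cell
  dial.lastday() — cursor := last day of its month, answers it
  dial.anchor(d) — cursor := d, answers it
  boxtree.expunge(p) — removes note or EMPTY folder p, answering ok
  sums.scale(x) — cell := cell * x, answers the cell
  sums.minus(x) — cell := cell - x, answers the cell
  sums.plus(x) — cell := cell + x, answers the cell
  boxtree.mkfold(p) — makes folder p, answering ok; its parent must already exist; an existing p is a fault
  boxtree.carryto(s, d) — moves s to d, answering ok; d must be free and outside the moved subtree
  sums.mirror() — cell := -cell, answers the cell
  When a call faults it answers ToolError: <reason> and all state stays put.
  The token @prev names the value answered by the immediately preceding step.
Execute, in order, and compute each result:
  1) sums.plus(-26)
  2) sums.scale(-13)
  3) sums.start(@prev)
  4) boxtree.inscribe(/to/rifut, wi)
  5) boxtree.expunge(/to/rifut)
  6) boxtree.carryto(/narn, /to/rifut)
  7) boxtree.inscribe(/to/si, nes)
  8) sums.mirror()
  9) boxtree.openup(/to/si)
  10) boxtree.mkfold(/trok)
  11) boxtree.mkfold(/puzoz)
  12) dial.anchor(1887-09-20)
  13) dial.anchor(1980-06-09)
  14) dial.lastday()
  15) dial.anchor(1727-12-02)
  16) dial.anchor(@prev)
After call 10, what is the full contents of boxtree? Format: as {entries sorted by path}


Answer: {to/, to/rifut=mismugis, to/si=nes, trok/}

Derivation:
// sums.plus(-26) -> -26
// sums.scale(-13) -> 338
// sums.start(@prev) -> 338
// boxtree.inscribe(/to/rifut, wi) -> created
// boxtree.expunge(/to/rifut) -> ok
// boxtree.carryto(/narn, /to/rifut) -> ok
// boxtree.inscribe(/to/si, nes) -> created
// sums.mirror() -> -338
// boxtree.openup(/to/si) -> nes
// boxtree.mkfold(/trok) -> ok
// boxtree.mkfold(/puzoz) -> ok
// dial.anchor(1887-09-20) -> 1887-09-20
// dial.anchor(1980-06-09) -> 1980-06-09
// dial.lastday() -> 1980-06-30
// dial.anchor(1727-12-02) -> 1727-12-02
// dial.anchor(@prev) -> 1727-12-02
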